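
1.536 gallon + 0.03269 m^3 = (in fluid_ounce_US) 1302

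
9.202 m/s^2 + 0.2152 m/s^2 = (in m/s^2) 9.417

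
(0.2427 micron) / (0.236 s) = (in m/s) 1.028e-06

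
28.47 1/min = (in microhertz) 4.745e+05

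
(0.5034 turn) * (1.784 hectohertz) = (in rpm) 5388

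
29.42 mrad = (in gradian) 1.873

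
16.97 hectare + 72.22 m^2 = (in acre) 41.95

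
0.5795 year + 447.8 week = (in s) 2.891e+08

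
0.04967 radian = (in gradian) 3.162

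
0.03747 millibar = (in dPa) 37.47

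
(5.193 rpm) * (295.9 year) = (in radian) 5.075e+09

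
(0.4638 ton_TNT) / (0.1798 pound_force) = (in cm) 2.426e+11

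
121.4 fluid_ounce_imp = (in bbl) 0.0217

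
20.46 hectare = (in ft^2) 2.202e+06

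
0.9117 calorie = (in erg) 3.815e+07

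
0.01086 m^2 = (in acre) 2.684e-06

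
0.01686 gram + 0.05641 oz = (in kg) 0.001616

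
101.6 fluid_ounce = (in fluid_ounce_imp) 105.7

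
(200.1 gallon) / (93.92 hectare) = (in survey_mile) 5.011e-10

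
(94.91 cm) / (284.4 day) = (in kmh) 1.391e-07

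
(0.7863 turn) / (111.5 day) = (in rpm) 4.897e-06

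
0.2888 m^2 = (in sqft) 3.109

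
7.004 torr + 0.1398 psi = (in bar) 0.01898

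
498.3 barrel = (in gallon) 2.093e+04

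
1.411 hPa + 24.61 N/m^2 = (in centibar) 0.1657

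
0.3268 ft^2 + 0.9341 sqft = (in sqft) 1.261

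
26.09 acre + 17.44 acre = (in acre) 43.53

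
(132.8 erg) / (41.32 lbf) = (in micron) 0.07225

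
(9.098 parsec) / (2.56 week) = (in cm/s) 1.813e+13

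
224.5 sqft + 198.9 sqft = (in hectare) 0.003934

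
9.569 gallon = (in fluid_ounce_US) 1225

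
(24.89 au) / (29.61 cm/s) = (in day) 1.455e+08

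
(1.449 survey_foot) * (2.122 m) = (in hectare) 9.372e-05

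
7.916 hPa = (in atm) 0.007812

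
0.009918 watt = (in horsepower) 1.33e-05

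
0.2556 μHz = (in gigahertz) 2.556e-16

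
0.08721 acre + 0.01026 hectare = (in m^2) 455.5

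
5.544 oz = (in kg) 0.1572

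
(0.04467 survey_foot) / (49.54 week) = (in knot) 8.833e-10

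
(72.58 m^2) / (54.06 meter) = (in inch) 52.86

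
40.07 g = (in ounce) 1.413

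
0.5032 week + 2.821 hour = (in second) 3.145e+05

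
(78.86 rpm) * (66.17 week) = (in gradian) 2.104e+10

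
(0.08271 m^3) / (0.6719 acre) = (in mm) 0.03042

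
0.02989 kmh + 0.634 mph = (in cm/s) 29.17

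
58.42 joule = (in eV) 3.646e+20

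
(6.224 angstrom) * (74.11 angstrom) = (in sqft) 4.965e-17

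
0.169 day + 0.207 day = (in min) 541.4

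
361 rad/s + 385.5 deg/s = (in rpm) 3512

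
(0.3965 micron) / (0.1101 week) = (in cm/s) 5.954e-10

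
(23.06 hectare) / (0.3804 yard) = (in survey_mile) 411.9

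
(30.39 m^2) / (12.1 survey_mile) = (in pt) 4.424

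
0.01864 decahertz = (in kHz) 0.0001864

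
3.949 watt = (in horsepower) 0.005296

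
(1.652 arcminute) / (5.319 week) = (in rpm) 1.426e-09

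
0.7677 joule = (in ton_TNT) 1.835e-10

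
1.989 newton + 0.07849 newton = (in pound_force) 0.4648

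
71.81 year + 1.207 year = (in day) 2.665e+04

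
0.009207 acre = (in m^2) 37.26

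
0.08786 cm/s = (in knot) 0.001708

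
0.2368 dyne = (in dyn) 0.2368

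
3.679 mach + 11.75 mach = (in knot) 1.021e+04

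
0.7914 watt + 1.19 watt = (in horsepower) 0.002657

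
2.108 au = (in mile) 1.96e+08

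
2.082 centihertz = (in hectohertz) 0.0002082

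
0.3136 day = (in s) 2.71e+04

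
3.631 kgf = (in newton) 35.61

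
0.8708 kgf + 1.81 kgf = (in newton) 26.29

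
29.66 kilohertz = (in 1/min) 1.78e+06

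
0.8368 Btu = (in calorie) 211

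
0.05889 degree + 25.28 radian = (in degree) 1448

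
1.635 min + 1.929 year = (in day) 704.1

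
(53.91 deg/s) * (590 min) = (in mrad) 3.331e+07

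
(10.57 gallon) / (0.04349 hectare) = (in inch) 0.003622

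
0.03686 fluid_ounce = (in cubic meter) 1.09e-06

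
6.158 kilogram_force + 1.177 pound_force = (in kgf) 6.692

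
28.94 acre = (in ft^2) 1.261e+06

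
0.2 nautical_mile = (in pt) 1.05e+06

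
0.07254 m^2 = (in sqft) 0.7808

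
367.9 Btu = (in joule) 3.882e+05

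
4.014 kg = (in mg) 4.014e+06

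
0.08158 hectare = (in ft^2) 8781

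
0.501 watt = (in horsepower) 0.0006719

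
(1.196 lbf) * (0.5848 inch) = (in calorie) 0.01889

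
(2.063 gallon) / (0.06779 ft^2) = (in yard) 1.356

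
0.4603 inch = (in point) 33.14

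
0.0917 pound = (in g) 41.59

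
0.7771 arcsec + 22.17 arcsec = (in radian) 0.0001113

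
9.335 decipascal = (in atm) 9.213e-06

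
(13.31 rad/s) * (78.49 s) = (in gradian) 6.651e+04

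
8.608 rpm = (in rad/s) 0.9014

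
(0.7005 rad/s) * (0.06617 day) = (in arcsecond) 8.261e+08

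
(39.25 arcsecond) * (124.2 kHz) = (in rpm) 225.7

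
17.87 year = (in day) 6523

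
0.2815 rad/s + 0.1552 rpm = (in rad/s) 0.2978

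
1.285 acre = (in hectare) 0.52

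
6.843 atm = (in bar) 6.934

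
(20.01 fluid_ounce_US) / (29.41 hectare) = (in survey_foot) 6.601e-09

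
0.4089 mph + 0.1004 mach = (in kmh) 123.7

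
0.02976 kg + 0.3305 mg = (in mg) 2.976e+04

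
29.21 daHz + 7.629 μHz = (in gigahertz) 2.921e-07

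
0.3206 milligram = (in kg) 3.206e-07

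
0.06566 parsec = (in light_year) 0.2142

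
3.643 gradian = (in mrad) 57.22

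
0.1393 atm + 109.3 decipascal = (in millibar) 141.3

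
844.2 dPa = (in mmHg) 0.6332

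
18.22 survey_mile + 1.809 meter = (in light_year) 3.1e-12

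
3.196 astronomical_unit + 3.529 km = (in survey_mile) 2.971e+08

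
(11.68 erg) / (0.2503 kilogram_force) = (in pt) 0.001349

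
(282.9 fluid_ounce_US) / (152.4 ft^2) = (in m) 0.0005909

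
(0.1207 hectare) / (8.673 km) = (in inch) 5.479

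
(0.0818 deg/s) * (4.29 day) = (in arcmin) 1.819e+06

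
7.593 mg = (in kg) 7.593e-06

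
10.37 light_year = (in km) 9.811e+13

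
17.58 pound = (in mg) 7.974e+06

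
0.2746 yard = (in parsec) 8.137e-18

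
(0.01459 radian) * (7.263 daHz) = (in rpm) 10.12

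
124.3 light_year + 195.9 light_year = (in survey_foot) 9.939e+18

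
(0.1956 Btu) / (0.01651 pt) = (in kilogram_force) 3.613e+06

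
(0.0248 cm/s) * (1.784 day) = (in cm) 3823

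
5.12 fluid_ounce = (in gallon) 0.04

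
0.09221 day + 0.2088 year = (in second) 6.593e+06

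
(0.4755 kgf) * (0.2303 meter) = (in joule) 1.074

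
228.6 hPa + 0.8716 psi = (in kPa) 28.87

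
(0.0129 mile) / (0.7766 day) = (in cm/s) 0.03094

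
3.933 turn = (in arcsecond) 5.097e+06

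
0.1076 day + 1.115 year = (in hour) 9770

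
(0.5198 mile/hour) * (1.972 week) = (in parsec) 8.982e-12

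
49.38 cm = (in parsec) 1.6e-17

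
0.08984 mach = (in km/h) 110.1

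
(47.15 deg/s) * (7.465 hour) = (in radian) 2.212e+04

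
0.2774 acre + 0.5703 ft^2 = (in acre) 0.2774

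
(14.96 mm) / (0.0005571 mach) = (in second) 0.07886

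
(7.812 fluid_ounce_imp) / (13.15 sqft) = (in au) 1.215e-15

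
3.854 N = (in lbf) 0.8664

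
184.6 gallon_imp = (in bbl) 5.278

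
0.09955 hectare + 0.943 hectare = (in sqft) 1.122e+05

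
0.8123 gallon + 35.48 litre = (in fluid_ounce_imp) 1357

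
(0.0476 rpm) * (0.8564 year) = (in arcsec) 2.777e+10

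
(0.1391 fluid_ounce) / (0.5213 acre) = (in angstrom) 19.5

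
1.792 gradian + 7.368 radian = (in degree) 423.8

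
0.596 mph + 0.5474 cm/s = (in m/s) 0.2719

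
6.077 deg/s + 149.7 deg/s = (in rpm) 25.96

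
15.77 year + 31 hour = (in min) 8.291e+06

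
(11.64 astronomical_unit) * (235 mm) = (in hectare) 4.092e+07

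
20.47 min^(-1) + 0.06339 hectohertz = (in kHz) 0.00668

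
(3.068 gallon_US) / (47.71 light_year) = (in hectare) 2.573e-24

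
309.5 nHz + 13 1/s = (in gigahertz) 1.3e-08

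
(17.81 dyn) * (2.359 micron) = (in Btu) 3.982e-13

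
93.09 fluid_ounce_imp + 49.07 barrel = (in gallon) 2062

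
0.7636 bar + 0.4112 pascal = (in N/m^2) 7.636e+04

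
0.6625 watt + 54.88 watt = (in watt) 55.54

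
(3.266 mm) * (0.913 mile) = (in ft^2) 51.65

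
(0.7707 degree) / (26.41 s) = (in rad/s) 0.0005093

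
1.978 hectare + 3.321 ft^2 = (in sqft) 2.129e+05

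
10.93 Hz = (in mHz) 1.093e+04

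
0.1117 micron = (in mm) 0.0001117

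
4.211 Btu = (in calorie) 1062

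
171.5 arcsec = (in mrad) 0.8315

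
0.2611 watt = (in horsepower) 0.0003501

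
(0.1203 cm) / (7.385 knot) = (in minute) 5.277e-06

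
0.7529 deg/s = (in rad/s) 0.01314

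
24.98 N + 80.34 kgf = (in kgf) 82.89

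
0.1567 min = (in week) 1.555e-05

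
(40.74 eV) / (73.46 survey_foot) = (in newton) 2.915e-19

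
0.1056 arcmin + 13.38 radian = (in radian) 13.38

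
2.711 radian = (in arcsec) 5.592e+05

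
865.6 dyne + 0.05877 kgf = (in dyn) 5.85e+04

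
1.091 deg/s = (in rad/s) 0.01904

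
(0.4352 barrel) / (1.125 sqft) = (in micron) 6.62e+05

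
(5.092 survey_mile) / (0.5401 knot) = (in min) 491.6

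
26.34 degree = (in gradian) 29.27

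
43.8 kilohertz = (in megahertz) 0.0438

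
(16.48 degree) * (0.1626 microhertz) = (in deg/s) 2.68e-06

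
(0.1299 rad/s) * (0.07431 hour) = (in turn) 5.531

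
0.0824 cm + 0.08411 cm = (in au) 1.113e-14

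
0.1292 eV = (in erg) 2.07e-13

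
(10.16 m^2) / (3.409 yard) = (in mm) 3259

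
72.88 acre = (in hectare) 29.49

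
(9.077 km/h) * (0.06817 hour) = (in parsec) 2.005e-14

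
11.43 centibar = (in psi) 1.658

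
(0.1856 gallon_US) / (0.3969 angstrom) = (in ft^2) 1.905e+08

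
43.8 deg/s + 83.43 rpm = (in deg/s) 544.4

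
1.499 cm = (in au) 1.002e-13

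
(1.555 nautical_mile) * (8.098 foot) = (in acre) 1.756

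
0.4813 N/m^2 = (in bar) 4.813e-06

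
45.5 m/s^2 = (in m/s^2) 45.5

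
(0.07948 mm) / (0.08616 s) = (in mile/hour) 0.002064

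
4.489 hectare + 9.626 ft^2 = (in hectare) 4.489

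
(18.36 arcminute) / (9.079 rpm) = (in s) 0.005617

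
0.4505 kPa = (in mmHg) 3.379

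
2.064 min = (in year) 3.927e-06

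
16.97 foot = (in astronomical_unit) 3.458e-11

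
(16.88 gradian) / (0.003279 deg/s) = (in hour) 1.287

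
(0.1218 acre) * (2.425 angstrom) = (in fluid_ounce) 0.004042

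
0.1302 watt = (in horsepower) 0.0001746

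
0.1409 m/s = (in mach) 0.0004138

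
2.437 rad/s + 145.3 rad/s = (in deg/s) 8465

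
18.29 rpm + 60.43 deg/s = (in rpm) 28.36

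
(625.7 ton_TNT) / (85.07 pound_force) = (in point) 1.961e+13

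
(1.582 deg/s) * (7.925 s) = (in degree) 12.54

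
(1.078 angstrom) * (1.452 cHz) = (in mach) 4.597e-15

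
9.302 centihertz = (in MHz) 9.302e-08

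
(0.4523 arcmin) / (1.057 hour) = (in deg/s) 1.981e-06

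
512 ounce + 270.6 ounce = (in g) 2.219e+04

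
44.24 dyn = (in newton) 0.0004424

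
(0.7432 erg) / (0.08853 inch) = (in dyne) 3.305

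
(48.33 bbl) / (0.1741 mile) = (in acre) 6.777e-06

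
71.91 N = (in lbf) 16.17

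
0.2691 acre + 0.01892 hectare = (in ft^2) 1.376e+04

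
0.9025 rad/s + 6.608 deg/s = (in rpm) 9.72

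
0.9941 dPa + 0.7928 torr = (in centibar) 0.1058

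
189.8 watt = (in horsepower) 0.2545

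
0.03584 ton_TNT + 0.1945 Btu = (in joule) 1.5e+08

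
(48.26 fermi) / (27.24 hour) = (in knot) 9.566e-19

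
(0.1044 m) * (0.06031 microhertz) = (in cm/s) 6.296e-07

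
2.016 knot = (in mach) 0.003046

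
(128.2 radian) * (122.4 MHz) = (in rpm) 1.498e+11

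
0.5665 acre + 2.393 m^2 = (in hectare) 0.2295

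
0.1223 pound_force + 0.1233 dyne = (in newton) 0.544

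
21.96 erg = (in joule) 2.196e-06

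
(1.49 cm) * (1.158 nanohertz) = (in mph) 3.86e-11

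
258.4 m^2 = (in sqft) 2781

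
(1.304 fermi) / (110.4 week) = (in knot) 3.796e-23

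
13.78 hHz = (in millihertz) 1.378e+06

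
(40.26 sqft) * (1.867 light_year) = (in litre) 6.607e+19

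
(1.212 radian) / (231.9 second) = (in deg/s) 0.2995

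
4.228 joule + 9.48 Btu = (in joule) 1.001e+04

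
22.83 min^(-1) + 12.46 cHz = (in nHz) 5.051e+08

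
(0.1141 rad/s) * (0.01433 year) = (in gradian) 3.283e+06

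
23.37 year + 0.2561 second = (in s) 7.37e+08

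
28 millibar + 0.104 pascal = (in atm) 0.02763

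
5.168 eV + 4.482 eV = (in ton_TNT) 3.695e-28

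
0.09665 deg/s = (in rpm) 0.01611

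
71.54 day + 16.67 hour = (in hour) 1734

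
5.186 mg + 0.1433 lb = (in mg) 6.5e+04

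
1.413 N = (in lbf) 0.3177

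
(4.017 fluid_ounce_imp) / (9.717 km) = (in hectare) 1.175e-12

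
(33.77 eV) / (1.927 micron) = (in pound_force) 6.312e-13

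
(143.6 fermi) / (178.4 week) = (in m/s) 1.331e-21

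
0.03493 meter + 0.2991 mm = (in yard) 0.03853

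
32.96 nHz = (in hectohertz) 3.296e-10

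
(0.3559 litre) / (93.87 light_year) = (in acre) 9.903e-26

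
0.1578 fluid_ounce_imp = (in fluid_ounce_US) 0.1516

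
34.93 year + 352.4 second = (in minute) 1.836e+07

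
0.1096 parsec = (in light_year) 0.3575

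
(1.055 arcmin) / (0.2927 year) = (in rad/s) 3.325e-11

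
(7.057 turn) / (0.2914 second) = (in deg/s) 8718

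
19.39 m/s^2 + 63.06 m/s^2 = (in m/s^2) 82.45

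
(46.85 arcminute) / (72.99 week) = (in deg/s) 1.769e-08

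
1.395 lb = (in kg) 0.6328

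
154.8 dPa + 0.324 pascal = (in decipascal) 158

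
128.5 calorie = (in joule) 537.6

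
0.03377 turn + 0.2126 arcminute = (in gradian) 13.51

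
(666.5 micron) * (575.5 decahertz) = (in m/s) 3.836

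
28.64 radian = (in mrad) 2.864e+04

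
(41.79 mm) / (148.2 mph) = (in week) 1.043e-09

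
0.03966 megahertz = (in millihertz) 3.966e+07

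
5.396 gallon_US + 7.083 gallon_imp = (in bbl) 0.331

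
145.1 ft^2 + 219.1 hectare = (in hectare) 219.1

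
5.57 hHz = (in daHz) 55.7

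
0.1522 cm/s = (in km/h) 0.005479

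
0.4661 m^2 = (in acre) 0.0001152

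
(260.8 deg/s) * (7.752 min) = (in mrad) 2.117e+06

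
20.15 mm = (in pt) 57.12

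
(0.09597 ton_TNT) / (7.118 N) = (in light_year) 5.963e-09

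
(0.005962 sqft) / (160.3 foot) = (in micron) 11.34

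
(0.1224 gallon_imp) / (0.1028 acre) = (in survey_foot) 4.388e-06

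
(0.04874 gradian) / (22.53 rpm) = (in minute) 5.408e-06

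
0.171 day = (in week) 0.02443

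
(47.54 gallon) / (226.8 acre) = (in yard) 2.144e-07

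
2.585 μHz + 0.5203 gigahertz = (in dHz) 5.203e+09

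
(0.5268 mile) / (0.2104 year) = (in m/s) 0.0001278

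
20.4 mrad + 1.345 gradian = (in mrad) 41.53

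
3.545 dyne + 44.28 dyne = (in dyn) 47.83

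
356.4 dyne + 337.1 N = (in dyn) 3.371e+07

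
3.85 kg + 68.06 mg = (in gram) 3850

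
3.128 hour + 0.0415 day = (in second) 1.485e+04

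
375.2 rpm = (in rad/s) 39.29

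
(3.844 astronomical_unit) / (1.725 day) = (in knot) 7.5e+06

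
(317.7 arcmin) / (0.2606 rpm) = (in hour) 0.0009407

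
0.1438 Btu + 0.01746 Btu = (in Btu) 0.1613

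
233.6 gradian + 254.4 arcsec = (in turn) 0.5842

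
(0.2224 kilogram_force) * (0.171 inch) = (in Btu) 8.979e-06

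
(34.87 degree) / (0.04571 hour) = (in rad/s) 0.003698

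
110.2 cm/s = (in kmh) 3.967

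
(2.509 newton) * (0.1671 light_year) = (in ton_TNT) 9.48e+05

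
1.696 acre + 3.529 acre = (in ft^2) 2.276e+05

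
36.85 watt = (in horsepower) 0.04942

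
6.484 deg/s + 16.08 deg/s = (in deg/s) 22.56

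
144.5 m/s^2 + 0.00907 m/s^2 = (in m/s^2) 144.5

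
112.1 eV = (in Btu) 1.702e-20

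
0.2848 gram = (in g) 0.2848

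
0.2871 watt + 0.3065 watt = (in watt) 0.5936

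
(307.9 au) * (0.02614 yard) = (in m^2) 1.101e+12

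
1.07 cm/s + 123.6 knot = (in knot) 123.6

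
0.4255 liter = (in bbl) 0.002676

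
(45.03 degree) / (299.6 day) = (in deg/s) 1.74e-06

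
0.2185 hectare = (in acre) 0.5399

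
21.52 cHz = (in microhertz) 2.152e+05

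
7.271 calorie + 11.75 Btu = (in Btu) 11.78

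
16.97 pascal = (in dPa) 169.7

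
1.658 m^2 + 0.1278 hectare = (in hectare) 0.128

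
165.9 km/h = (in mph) 103.1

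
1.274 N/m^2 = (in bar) 1.274e-05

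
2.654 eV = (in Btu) 4.03e-22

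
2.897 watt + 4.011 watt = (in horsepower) 0.009264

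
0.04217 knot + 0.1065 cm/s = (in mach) 6.684e-05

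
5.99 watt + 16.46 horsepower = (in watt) 1.228e+04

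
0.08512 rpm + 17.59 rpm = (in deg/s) 106.1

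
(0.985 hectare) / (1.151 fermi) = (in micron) 8.558e+24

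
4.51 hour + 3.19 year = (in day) 1165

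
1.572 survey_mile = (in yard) 2767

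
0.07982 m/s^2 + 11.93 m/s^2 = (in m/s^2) 12.01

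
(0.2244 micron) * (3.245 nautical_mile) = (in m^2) 0.001349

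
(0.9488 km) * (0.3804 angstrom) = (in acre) 8.919e-12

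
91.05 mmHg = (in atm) 0.1198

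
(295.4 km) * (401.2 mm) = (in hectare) 11.85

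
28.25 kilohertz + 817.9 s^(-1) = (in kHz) 29.07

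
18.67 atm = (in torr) 1.419e+04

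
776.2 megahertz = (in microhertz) 7.762e+14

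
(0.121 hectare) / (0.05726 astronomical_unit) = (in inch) 5.561e-06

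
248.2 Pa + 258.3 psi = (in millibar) 1.781e+04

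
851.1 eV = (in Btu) 1.292e-19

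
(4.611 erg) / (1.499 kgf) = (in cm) 3.137e-06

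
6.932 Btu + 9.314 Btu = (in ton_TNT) 4.097e-06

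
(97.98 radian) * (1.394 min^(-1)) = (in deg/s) 130.4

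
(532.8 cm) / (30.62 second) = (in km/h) 0.6264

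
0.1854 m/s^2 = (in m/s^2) 0.1854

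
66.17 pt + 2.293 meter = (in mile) 0.001439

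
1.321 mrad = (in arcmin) 4.541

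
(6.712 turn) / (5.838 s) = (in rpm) 68.98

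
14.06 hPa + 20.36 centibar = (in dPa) 2.177e+05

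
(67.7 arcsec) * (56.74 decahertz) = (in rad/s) 0.1862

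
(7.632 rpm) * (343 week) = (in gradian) 1.055e+10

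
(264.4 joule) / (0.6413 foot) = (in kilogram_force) 137.9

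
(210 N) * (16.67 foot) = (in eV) 6.66e+21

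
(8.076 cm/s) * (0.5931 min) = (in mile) 0.001786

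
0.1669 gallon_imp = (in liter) 0.7587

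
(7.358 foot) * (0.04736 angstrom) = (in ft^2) 1.143e-10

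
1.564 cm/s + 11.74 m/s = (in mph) 26.3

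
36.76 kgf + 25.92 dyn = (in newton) 360.5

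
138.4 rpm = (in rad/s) 14.49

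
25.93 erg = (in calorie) 6.197e-07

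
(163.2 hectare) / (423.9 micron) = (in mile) 2.392e+06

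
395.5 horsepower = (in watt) 2.949e+05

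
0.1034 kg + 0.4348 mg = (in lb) 0.228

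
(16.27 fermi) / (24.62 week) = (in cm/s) 1.093e-19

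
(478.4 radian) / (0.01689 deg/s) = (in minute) 2.705e+04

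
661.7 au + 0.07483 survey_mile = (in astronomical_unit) 661.7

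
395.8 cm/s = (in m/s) 3.958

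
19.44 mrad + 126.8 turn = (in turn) 126.8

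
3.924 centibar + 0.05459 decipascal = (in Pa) 3924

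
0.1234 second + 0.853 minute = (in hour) 0.01425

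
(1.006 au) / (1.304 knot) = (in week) 3.709e+05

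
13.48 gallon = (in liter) 51.03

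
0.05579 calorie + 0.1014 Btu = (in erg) 1.072e+09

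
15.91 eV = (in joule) 2.549e-18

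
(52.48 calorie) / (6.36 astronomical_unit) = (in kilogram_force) 2.353e-11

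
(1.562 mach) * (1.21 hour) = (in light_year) 2.449e-10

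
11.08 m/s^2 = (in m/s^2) 11.08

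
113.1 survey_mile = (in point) 5.16e+08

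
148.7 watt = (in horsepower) 0.1994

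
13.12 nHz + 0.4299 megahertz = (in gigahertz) 0.0004299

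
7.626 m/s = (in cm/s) 762.6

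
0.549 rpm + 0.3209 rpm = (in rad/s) 0.0911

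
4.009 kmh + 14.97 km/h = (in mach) 0.01548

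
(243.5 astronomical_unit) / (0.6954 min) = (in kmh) 3.143e+12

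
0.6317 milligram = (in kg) 6.317e-07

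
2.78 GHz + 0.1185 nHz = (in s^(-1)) 2.78e+09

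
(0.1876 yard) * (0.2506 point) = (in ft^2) 0.0001632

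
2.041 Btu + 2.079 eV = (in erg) 2.153e+10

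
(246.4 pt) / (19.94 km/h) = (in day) 1.816e-07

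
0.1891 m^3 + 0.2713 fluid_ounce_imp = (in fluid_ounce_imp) 6656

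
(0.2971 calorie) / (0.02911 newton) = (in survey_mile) 0.02653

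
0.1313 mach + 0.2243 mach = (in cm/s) 1.211e+04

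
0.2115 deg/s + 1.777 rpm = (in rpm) 1.812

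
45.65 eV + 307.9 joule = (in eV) 1.922e+21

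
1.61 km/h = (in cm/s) 44.72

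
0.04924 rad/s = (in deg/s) 2.821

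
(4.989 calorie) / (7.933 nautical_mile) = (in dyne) 142.1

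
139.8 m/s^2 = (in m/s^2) 139.8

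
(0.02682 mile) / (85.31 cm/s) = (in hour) 0.01405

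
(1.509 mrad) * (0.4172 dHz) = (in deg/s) 0.003607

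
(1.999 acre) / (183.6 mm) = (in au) 2.945e-07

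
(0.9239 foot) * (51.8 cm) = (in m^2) 0.1459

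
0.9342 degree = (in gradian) 1.038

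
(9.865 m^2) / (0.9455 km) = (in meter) 0.01043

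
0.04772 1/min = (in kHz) 7.953e-07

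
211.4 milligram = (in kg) 0.0002114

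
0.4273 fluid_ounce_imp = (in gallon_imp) 0.002671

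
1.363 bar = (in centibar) 136.3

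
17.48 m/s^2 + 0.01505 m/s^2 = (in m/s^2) 17.5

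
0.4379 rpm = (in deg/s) 2.627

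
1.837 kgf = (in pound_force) 4.05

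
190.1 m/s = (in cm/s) 1.901e+04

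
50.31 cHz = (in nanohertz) 5.031e+08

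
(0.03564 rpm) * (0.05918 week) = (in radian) 133.6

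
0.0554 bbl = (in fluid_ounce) 297.8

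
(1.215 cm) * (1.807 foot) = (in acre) 1.654e-06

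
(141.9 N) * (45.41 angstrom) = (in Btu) 6.107e-10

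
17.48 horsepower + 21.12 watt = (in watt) 1.306e+04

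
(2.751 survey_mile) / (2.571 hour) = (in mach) 0.001405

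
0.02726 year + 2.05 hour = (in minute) 1.445e+04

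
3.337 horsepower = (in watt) 2488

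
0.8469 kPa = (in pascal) 846.9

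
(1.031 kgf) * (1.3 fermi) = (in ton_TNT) 3.141e-24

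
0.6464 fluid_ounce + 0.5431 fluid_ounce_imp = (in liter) 0.03455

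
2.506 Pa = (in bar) 2.506e-05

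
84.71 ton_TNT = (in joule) 3.544e+11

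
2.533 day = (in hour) 60.79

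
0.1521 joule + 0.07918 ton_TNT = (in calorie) 7.918e+07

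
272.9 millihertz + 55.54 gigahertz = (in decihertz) 5.554e+11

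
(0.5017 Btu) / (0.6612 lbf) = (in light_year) 1.902e-14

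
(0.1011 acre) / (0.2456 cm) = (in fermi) 1.666e+20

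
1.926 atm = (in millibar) 1952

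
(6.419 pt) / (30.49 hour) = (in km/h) 7.427e-08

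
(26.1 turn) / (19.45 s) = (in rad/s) 8.431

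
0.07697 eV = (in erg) 1.233e-13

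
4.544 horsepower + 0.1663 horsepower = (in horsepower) 4.71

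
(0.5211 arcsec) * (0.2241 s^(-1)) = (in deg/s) 3.244e-05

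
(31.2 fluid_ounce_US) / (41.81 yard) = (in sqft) 0.0002598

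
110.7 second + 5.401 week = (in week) 5.401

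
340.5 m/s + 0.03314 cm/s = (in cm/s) 3.405e+04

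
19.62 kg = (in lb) 43.25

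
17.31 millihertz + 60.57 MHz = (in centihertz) 6.057e+09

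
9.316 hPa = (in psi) 0.1351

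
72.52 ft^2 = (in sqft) 72.52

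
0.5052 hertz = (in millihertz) 505.2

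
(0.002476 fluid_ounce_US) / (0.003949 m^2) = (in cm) 0.001854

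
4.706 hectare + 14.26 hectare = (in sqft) 2.041e+06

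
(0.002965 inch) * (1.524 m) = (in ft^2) 0.001235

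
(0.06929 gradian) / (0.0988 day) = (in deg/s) 7.305e-06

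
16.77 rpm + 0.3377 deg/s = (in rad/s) 1.762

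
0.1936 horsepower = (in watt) 144.4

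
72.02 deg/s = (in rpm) 12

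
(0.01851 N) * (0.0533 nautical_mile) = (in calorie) 0.4367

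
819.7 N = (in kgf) 83.59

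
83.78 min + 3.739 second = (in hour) 1.397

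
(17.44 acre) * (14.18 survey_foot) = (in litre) 3.05e+08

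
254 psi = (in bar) 17.51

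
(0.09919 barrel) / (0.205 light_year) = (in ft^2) 8.752e-17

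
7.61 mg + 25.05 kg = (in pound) 55.23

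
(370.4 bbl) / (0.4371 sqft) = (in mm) 1.45e+06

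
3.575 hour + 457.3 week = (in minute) 4.61e+06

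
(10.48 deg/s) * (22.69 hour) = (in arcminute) 5.136e+07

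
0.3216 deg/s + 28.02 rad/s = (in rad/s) 28.03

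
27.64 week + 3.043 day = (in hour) 4717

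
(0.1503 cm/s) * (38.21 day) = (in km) 4.962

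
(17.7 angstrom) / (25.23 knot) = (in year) 4.324e-18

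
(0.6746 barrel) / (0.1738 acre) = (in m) 0.0001525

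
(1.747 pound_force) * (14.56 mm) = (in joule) 0.1131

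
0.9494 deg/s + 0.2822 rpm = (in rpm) 0.4404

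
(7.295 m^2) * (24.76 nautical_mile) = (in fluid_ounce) 1.131e+10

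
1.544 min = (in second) 92.64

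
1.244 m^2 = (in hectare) 0.0001244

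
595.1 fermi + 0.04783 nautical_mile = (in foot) 290.6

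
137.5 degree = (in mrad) 2400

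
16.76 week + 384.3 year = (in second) 1.213e+10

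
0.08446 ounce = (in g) 2.394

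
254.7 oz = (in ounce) 254.7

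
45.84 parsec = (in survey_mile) 8.789e+14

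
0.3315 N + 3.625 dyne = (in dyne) 3.315e+04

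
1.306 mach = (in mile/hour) 994.7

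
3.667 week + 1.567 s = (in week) 3.667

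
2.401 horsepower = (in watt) 1790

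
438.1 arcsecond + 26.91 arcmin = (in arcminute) 34.21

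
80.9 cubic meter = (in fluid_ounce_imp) 2.847e+06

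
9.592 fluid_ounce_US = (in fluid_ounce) 9.592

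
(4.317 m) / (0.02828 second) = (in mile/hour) 341.5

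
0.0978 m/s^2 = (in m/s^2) 0.0978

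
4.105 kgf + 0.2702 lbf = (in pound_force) 9.32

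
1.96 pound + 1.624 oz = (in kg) 0.9351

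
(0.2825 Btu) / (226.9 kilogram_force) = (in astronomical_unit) 8.954e-13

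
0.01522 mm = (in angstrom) 1.522e+05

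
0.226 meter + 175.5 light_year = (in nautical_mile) 8.965e+14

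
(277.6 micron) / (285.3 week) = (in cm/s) 1.609e-10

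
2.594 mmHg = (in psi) 0.05016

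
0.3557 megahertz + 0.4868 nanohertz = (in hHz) 3557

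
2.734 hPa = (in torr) 2.051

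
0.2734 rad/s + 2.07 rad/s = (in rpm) 22.38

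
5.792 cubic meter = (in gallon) 1530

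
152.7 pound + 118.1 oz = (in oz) 2561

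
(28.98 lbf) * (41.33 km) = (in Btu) 5050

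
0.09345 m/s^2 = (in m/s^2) 0.09345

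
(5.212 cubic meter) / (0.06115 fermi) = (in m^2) 8.523e+16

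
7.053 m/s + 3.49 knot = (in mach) 0.02599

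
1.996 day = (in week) 0.2851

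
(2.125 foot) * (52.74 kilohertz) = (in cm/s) 3.416e+06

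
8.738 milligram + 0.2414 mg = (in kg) 8.979e-06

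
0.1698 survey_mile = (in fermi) 2.733e+17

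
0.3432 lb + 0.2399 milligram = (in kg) 0.1557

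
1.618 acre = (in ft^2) 7.048e+04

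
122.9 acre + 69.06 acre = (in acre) 192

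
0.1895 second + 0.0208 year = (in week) 1.085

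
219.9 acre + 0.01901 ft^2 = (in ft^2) 9.579e+06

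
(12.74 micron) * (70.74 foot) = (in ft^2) 0.002957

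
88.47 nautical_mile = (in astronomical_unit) 1.095e-06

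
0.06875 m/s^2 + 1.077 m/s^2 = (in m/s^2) 1.146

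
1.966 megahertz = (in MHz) 1.966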